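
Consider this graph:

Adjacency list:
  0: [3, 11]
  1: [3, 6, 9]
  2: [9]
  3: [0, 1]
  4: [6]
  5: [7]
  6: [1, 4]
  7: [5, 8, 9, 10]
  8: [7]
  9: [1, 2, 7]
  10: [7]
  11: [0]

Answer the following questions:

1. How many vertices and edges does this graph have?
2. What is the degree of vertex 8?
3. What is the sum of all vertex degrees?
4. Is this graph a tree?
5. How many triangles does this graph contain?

Count: 12 vertices, 11 edges.
Vertex 8 has neighbors [7], degree = 1.
Handshaking lemma: 2 * 11 = 22.
A graph is a tree iff it is connected and has exactly n-1 edges. This graph is connected (all 12 vertices in one component) and has 12-1 = 11 edges. It is a tree.
Number of triangles = 0.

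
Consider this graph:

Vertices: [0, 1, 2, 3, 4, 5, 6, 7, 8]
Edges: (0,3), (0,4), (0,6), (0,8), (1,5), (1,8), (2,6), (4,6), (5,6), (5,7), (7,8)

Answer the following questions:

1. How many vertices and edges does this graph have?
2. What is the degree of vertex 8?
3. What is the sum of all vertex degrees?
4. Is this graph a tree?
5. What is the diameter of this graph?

Count: 9 vertices, 11 edges.
Vertex 8 has neighbors [0, 1, 7], degree = 3.
Handshaking lemma: 2 * 11 = 22.
A tree on 9 vertices has 8 edges. This graph has 11 edges (3 extra). Not a tree.
Diameter (longest shortest path) = 3.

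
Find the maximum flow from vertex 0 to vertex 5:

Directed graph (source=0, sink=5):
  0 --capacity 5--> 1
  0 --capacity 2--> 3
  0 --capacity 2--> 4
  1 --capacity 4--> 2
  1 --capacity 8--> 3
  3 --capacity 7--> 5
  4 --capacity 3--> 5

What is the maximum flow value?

Computing max flow:
  Flow on (0->1): 5/5
  Flow on (0->3): 2/2
  Flow on (0->4): 2/2
  Flow on (1->3): 5/8
  Flow on (3->5): 7/7
  Flow on (4->5): 2/3
Maximum flow = 9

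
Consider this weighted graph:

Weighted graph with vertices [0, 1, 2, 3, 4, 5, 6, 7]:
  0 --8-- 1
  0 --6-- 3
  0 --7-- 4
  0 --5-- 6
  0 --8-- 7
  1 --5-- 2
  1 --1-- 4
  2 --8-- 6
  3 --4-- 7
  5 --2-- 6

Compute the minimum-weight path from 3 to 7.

Using Dijkstra's algorithm from vertex 3:
Shortest path: 3 -> 7
Total weight: 4 = 4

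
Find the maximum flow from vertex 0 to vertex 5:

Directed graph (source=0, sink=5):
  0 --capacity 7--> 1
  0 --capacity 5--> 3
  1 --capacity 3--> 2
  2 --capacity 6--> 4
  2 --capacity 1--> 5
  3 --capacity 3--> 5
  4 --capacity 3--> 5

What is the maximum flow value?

Computing max flow:
  Flow on (0->1): 3/7
  Flow on (0->3): 3/5
  Flow on (1->2): 3/3
  Flow on (2->4): 2/6
  Flow on (2->5): 1/1
  Flow on (3->5): 3/3
  Flow on (4->5): 2/3
Maximum flow = 6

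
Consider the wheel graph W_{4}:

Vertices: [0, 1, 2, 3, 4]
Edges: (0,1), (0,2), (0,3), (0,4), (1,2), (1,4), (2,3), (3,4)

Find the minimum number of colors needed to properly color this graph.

W_{4} = C_{4} plus a hub adjacent to every cycle vertex.
The outer cycle needs 2 colors (even cycle); the hub is adjacent to all of them so needs a fresh color.
Chromatic number = 2 + 1 = 3.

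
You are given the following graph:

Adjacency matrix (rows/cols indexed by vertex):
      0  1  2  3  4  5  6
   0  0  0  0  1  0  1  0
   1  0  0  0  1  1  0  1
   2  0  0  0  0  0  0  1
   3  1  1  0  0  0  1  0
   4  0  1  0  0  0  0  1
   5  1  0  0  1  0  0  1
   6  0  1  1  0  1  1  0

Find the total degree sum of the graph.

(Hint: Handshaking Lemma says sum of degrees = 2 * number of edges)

Count edges: 9 edges.
By Handshaking Lemma: sum of degrees = 2 * 9 = 18.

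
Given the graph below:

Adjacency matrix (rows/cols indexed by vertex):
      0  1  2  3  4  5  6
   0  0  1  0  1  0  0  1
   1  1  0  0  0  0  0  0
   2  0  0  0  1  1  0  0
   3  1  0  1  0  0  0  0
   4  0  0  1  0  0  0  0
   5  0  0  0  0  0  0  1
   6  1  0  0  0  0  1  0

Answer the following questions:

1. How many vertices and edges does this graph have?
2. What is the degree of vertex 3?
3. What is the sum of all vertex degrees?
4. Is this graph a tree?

Count: 7 vertices, 6 edges.
Vertex 3 has neighbors [0, 2], degree = 2.
Handshaking lemma: 2 * 6 = 12.
A graph is a tree iff it is connected and has exactly n-1 edges. This graph is connected (all 7 vertices in one component) and has 7-1 = 6 edges. It is a tree.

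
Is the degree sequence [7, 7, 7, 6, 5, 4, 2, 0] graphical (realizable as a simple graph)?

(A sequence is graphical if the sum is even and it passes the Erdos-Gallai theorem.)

Sum of degrees = 38. Sum is even but fails Erdos-Gallai. The sequence is NOT graphical.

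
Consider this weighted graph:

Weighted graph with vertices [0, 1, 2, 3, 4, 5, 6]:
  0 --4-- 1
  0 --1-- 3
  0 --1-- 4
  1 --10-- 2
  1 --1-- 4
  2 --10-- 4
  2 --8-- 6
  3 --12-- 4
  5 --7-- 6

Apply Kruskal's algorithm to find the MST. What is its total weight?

Applying Kruskal's algorithm (sort edges by weight, add if no cycle):
  Add (0,4) w=1
  Add (0,3) w=1
  Add (1,4) w=1
  Skip (0,1) w=4 (creates cycle)
  Add (5,6) w=7
  Add (2,6) w=8
  Add (1,2) w=10
  Skip (2,4) w=10 (creates cycle)
  Skip (3,4) w=12 (creates cycle)
MST weight = 28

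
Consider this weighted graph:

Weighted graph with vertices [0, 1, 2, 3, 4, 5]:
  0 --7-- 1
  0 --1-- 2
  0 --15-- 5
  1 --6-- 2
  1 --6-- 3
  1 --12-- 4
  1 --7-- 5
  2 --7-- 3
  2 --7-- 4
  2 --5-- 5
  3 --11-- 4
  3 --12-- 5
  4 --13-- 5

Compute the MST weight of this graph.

Applying Kruskal's algorithm (sort edges by weight, add if no cycle):
  Add (0,2) w=1
  Add (2,5) w=5
  Add (1,3) w=6
  Add (1,2) w=6
  Skip (0,1) w=7 (creates cycle)
  Skip (1,5) w=7 (creates cycle)
  Skip (2,3) w=7 (creates cycle)
  Add (2,4) w=7
  Skip (3,4) w=11 (creates cycle)
  Skip (1,4) w=12 (creates cycle)
  Skip (3,5) w=12 (creates cycle)
  Skip (4,5) w=13 (creates cycle)
  Skip (0,5) w=15 (creates cycle)
MST weight = 25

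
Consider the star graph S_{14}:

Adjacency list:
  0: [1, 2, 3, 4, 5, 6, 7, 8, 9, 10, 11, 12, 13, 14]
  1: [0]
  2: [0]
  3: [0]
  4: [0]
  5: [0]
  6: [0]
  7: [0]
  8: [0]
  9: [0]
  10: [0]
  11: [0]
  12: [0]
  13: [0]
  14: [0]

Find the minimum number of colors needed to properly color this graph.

S_{14} has one hub adjacent to 14 leaves; leaves are pairwise non-adjacent.
Color the hub 0 and every leaf 1.
Chromatic number = 2.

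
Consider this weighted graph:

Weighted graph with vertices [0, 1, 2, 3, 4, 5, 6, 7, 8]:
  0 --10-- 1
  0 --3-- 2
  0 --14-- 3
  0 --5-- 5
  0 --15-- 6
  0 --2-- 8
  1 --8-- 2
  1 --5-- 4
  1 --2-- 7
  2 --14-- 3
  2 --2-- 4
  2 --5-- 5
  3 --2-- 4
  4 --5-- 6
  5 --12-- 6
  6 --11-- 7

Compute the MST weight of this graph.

Applying Kruskal's algorithm (sort edges by weight, add if no cycle):
  Add (0,8) w=2
  Add (1,7) w=2
  Add (2,4) w=2
  Add (3,4) w=2
  Add (0,2) w=3
  Add (0,5) w=5
  Add (1,4) w=5
  Skip (2,5) w=5 (creates cycle)
  Add (4,6) w=5
  Skip (1,2) w=8 (creates cycle)
  Skip (0,1) w=10 (creates cycle)
  Skip (6,7) w=11 (creates cycle)
  Skip (5,6) w=12 (creates cycle)
  Skip (0,3) w=14 (creates cycle)
  Skip (2,3) w=14 (creates cycle)
  Skip (0,6) w=15 (creates cycle)
MST weight = 26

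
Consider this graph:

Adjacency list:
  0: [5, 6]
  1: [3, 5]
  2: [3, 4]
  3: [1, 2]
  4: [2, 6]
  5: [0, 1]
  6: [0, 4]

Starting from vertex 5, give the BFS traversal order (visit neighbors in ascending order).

BFS from vertex 5 (neighbors processed in ascending order):
Visit order: 5, 0, 1, 6, 3, 4, 2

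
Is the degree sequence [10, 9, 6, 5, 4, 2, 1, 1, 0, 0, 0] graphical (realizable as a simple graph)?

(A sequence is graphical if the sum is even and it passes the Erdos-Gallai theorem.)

Sum of degrees = 38. Sum is even but fails Erdos-Gallai. The sequence is NOT graphical.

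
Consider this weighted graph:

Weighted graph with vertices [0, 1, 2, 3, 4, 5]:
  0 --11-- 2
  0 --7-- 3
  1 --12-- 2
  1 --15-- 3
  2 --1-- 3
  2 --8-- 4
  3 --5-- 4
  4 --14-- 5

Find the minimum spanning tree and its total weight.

Applying Kruskal's algorithm (sort edges by weight, add if no cycle):
  Add (2,3) w=1
  Add (3,4) w=5
  Add (0,3) w=7
  Skip (2,4) w=8 (creates cycle)
  Skip (0,2) w=11 (creates cycle)
  Add (1,2) w=12
  Add (4,5) w=14
  Skip (1,3) w=15 (creates cycle)
MST weight = 39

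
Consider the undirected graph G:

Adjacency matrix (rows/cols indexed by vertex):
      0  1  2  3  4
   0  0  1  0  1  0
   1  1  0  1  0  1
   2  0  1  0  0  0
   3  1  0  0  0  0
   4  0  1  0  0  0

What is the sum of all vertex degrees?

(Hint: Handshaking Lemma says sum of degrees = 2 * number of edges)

Count edges: 4 edges.
By Handshaking Lemma: sum of degrees = 2 * 4 = 8.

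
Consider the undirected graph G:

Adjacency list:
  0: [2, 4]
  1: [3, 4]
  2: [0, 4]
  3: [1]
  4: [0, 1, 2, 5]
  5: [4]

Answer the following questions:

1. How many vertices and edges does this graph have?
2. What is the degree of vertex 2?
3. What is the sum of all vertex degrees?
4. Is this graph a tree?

Count: 6 vertices, 6 edges.
Vertex 2 has neighbors [0, 4], degree = 2.
Handshaking lemma: 2 * 6 = 12.
A tree on 6 vertices has 5 edges. This graph has 6 edges (1 extra). Not a tree.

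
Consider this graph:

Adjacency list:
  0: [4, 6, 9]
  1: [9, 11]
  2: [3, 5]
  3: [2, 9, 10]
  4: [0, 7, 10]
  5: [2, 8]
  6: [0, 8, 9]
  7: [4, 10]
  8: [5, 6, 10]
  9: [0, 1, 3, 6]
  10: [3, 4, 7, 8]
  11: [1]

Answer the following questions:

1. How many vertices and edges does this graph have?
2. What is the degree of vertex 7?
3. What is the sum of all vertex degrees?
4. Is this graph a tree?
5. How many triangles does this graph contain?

Count: 12 vertices, 16 edges.
Vertex 7 has neighbors [4, 10], degree = 2.
Handshaking lemma: 2 * 16 = 32.
A tree on 12 vertices has 11 edges. This graph has 16 edges (5 extra). Not a tree.
Number of triangles = 2.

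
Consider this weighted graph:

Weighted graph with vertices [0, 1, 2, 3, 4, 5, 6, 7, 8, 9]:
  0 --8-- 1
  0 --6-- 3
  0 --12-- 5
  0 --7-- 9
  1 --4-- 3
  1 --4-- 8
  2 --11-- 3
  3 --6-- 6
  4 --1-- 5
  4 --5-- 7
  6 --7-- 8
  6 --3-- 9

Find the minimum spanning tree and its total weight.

Applying Kruskal's algorithm (sort edges by weight, add if no cycle):
  Add (4,5) w=1
  Add (6,9) w=3
  Add (1,8) w=4
  Add (1,3) w=4
  Add (4,7) w=5
  Add (0,3) w=6
  Add (3,6) w=6
  Skip (0,9) w=7 (creates cycle)
  Skip (6,8) w=7 (creates cycle)
  Skip (0,1) w=8 (creates cycle)
  Add (2,3) w=11
  Add (0,5) w=12
MST weight = 52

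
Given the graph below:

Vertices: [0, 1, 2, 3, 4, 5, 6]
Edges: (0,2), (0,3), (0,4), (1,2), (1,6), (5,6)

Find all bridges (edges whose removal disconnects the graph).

A bridge is an edge whose removal increases the number of connected components.
Bridges found: (0,2), (0,3), (0,4), (1,2), (1,6), (5,6)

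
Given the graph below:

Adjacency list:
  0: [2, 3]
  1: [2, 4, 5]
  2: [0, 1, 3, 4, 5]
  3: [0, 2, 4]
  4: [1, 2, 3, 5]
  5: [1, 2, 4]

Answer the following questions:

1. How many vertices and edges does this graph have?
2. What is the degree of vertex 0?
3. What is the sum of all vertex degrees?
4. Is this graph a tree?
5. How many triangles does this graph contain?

Count: 6 vertices, 10 edges.
Vertex 0 has neighbors [2, 3], degree = 2.
Handshaking lemma: 2 * 10 = 20.
A tree on 6 vertices has 5 edges. This graph has 10 edges (5 extra). Not a tree.
Number of triangles = 6.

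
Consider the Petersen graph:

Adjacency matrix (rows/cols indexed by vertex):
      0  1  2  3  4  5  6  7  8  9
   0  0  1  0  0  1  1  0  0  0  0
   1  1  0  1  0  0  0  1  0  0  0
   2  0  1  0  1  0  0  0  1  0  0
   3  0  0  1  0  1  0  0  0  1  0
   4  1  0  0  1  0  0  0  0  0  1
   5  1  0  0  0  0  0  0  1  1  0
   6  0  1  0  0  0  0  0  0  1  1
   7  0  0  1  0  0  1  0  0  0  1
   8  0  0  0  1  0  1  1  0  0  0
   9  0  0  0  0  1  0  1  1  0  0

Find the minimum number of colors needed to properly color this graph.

The Petersen graph contains odd cycles (e.g. the outer 5-cycle), so chi >= 3.
A proper 3-coloring exists (it is a well-known 3-chromatic graph).
Chromatic number = 3.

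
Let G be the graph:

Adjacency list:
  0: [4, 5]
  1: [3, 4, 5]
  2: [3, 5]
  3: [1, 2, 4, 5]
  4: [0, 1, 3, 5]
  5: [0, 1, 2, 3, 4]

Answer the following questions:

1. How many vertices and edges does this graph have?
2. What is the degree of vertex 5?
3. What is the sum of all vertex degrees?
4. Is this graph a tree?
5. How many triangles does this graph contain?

Count: 6 vertices, 10 edges.
Vertex 5 has neighbors [0, 1, 2, 3, 4], degree = 5.
Handshaking lemma: 2 * 10 = 20.
A tree on 6 vertices has 5 edges. This graph has 10 edges (5 extra). Not a tree.
Number of triangles = 6.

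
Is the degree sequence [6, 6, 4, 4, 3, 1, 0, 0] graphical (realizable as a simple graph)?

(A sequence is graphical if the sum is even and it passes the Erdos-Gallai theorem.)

Sum of degrees = 24. Sum is even but fails Erdos-Gallai. The sequence is NOT graphical.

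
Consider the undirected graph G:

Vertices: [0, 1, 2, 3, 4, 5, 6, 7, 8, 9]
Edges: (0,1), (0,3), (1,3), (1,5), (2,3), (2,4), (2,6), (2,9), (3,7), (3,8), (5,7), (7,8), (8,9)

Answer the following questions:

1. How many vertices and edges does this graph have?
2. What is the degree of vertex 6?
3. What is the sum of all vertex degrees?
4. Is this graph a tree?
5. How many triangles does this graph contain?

Count: 10 vertices, 13 edges.
Vertex 6 has neighbors [2], degree = 1.
Handshaking lemma: 2 * 13 = 26.
A tree on 10 vertices has 9 edges. This graph has 13 edges (4 extra). Not a tree.
Number of triangles = 2.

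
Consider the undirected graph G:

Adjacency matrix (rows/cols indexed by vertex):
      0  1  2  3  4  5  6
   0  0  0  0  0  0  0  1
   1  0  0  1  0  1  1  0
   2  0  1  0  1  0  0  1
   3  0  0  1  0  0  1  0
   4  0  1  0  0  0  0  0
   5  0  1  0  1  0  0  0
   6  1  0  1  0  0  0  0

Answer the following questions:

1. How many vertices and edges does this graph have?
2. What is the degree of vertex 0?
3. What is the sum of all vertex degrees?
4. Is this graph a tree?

Count: 7 vertices, 7 edges.
Vertex 0 has neighbors [6], degree = 1.
Handshaking lemma: 2 * 7 = 14.
A tree on 7 vertices has 6 edges. This graph has 7 edges (1 extra). Not a tree.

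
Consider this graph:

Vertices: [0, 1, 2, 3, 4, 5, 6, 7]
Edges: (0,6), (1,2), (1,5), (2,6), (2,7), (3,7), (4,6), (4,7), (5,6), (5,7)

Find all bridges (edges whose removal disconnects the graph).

A bridge is an edge whose removal increases the number of connected components.
Bridges found: (0,6), (3,7)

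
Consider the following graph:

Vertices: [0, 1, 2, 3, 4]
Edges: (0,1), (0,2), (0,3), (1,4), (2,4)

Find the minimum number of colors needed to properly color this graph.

The graph has a maximum clique of size 2 (lower bound on chromatic number).
A valid 2-coloring: {0: 0, 1: 1, 2: 1, 3: 1, 4: 0}.
Chromatic number = 2.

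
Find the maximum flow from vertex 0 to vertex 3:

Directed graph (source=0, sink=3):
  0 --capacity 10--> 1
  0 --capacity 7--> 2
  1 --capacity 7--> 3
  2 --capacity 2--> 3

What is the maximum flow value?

Computing max flow:
  Flow on (0->1): 7/10
  Flow on (0->2): 2/7
  Flow on (1->3): 7/7
  Flow on (2->3): 2/2
Maximum flow = 9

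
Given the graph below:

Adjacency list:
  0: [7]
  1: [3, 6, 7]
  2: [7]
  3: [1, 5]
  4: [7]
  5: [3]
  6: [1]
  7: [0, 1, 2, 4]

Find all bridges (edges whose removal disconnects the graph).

A bridge is an edge whose removal increases the number of connected components.
Bridges found: (0,7), (1,3), (1,6), (1,7), (2,7), (3,5), (4,7)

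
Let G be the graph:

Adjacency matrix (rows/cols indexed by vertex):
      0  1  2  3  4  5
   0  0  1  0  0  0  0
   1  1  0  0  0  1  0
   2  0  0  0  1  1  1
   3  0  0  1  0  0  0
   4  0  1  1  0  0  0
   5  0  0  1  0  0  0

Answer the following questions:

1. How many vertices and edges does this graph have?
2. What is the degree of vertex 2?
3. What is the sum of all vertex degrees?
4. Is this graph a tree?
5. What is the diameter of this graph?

Count: 6 vertices, 5 edges.
Vertex 2 has neighbors [3, 4, 5], degree = 3.
Handshaking lemma: 2 * 5 = 10.
A graph is a tree iff it is connected and has exactly n-1 edges. This graph is connected (all 6 vertices in one component) and has 6-1 = 5 edges. It is a tree.
Diameter (longest shortest path) = 4.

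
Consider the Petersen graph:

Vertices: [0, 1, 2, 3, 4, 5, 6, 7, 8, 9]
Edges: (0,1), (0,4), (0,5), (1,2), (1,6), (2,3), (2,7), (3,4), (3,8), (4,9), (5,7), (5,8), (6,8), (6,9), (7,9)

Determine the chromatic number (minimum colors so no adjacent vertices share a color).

The Petersen graph contains odd cycles (e.g. the outer 5-cycle), so chi >= 3.
A proper 3-coloring exists (it is a well-known 3-chromatic graph).
Chromatic number = 3.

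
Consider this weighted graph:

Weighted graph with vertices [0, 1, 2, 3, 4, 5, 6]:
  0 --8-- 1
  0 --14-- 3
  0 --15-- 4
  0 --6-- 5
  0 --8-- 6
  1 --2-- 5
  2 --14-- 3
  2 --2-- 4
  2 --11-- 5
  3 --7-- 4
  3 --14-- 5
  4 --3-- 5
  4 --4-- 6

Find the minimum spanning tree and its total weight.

Applying Kruskal's algorithm (sort edges by weight, add if no cycle):
  Add (1,5) w=2
  Add (2,4) w=2
  Add (4,5) w=3
  Add (4,6) w=4
  Add (0,5) w=6
  Add (3,4) w=7
  Skip (0,6) w=8 (creates cycle)
  Skip (0,1) w=8 (creates cycle)
  Skip (2,5) w=11 (creates cycle)
  Skip (0,3) w=14 (creates cycle)
  Skip (2,3) w=14 (creates cycle)
  Skip (3,5) w=14 (creates cycle)
  Skip (0,4) w=15 (creates cycle)
MST weight = 24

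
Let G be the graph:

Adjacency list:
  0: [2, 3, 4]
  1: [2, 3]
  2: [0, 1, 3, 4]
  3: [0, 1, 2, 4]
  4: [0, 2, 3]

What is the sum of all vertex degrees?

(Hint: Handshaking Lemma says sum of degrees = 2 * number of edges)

Count edges: 8 edges.
By Handshaking Lemma: sum of degrees = 2 * 8 = 16.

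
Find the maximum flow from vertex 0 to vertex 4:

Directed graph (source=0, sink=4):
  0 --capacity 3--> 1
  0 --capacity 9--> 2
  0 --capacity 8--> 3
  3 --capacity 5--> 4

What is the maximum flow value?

Computing max flow:
  Flow on (0->3): 5/8
  Flow on (3->4): 5/5
Maximum flow = 5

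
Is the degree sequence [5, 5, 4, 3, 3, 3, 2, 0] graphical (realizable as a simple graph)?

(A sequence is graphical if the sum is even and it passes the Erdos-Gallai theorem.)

Sum of degrees = 25. Sum is odd, so the sequence is NOT graphical.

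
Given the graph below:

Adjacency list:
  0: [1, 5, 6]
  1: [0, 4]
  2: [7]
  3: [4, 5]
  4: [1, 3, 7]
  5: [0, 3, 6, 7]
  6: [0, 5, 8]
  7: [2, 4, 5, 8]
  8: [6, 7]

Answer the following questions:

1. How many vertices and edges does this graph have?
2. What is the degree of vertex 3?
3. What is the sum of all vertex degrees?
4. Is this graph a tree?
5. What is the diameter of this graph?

Count: 9 vertices, 12 edges.
Vertex 3 has neighbors [4, 5], degree = 2.
Handshaking lemma: 2 * 12 = 24.
A tree on 9 vertices has 8 edges. This graph has 12 edges (4 extra). Not a tree.
Diameter (longest shortest path) = 3.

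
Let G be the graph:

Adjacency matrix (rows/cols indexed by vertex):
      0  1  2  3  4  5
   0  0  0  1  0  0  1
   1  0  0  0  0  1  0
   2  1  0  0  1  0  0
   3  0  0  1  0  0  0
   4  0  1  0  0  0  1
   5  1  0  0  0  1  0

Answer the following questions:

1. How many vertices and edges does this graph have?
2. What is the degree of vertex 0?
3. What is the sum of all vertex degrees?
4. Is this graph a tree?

Count: 6 vertices, 5 edges.
Vertex 0 has neighbors [2, 5], degree = 2.
Handshaking lemma: 2 * 5 = 10.
A graph is a tree iff it is connected and has exactly n-1 edges. This graph is connected (all 6 vertices in one component) and has 6-1 = 5 edges. It is a tree.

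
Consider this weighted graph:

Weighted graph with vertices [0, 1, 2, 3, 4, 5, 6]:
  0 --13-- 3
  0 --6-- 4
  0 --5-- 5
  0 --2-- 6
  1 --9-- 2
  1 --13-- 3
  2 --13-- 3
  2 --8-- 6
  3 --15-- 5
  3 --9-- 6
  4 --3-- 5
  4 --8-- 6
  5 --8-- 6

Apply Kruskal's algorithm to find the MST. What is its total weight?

Applying Kruskal's algorithm (sort edges by weight, add if no cycle):
  Add (0,6) w=2
  Add (4,5) w=3
  Add (0,5) w=5
  Skip (0,4) w=6 (creates cycle)
  Add (2,6) w=8
  Skip (4,6) w=8 (creates cycle)
  Skip (5,6) w=8 (creates cycle)
  Add (1,2) w=9
  Add (3,6) w=9
  Skip (0,3) w=13 (creates cycle)
  Skip (1,3) w=13 (creates cycle)
  Skip (2,3) w=13 (creates cycle)
  Skip (3,5) w=15 (creates cycle)
MST weight = 36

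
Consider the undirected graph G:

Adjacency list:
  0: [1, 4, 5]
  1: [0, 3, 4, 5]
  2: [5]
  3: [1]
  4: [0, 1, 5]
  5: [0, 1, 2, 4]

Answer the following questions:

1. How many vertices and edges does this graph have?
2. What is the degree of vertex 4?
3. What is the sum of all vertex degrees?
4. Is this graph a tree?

Count: 6 vertices, 8 edges.
Vertex 4 has neighbors [0, 1, 5], degree = 3.
Handshaking lemma: 2 * 8 = 16.
A tree on 6 vertices has 5 edges. This graph has 8 edges (3 extra). Not a tree.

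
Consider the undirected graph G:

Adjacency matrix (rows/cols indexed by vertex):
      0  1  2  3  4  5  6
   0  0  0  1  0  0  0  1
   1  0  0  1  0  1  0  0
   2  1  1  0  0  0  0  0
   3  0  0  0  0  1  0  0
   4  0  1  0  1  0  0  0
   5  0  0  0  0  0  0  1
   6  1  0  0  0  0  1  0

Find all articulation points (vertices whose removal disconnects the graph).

An articulation point is a vertex whose removal disconnects the graph.
Articulation points: [0, 1, 2, 4, 6]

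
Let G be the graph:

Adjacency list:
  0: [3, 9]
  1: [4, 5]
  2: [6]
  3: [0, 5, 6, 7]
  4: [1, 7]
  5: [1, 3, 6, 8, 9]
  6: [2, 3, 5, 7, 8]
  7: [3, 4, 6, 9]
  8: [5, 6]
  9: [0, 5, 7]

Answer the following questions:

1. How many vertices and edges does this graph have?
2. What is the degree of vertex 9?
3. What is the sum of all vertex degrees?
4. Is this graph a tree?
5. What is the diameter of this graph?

Count: 10 vertices, 15 edges.
Vertex 9 has neighbors [0, 5, 7], degree = 3.
Handshaking lemma: 2 * 15 = 30.
A tree on 10 vertices has 9 edges. This graph has 15 edges (6 extra). Not a tree.
Diameter (longest shortest path) = 3.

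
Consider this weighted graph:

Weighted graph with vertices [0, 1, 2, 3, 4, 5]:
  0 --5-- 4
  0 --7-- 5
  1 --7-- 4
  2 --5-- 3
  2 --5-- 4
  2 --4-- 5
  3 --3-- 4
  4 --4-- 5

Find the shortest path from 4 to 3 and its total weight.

Using Dijkstra's algorithm from vertex 4:
Shortest path: 4 -> 3
Total weight: 3 = 3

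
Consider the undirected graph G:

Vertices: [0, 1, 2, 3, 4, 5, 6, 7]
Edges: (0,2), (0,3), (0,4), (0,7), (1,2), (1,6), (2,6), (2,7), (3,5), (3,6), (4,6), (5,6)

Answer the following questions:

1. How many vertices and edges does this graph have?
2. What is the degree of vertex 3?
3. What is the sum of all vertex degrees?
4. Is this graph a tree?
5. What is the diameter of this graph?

Count: 8 vertices, 12 edges.
Vertex 3 has neighbors [0, 5, 6], degree = 3.
Handshaking lemma: 2 * 12 = 24.
A tree on 8 vertices has 7 edges. This graph has 12 edges (5 extra). Not a tree.
Diameter (longest shortest path) = 3.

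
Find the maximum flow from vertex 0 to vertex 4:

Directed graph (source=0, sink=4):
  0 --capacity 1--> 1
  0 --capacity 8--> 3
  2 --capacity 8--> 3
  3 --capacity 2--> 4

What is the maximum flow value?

Computing max flow:
  Flow on (0->3): 2/8
  Flow on (3->4): 2/2
Maximum flow = 2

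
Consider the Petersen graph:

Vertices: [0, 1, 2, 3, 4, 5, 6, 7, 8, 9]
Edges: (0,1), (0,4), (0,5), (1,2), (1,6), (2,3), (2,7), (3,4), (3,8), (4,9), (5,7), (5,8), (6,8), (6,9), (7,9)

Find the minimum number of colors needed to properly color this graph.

The Petersen graph contains odd cycles (e.g. the outer 5-cycle), so chi >= 3.
A proper 3-coloring exists (it is a well-known 3-chromatic graph).
Chromatic number = 3.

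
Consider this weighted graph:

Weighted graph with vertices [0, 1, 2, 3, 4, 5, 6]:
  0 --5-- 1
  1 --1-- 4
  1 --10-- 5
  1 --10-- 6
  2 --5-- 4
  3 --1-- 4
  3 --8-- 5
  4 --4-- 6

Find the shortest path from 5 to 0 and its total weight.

Using Dijkstra's algorithm from vertex 5:
Shortest path: 5 -> 1 -> 0
Total weight: 10 + 5 = 15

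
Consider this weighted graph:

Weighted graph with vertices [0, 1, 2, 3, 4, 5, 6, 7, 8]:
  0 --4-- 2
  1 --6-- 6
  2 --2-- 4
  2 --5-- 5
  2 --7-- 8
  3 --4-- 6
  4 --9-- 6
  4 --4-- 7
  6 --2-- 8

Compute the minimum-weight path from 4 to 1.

Using Dijkstra's algorithm from vertex 4:
Shortest path: 4 -> 6 -> 1
Total weight: 9 + 6 = 15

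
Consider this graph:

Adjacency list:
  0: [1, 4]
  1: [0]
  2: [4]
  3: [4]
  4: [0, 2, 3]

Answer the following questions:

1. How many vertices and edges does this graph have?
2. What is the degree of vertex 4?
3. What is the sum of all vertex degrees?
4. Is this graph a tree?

Count: 5 vertices, 4 edges.
Vertex 4 has neighbors [0, 2, 3], degree = 3.
Handshaking lemma: 2 * 4 = 8.
A graph is a tree iff it is connected and has exactly n-1 edges. This graph is connected (all 5 vertices in one component) and has 5-1 = 4 edges. It is a tree.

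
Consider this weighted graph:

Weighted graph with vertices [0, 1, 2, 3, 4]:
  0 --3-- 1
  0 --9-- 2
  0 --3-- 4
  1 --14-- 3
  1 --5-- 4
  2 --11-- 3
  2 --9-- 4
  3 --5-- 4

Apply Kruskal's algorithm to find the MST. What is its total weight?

Applying Kruskal's algorithm (sort edges by weight, add if no cycle):
  Add (0,1) w=3
  Add (0,4) w=3
  Skip (1,4) w=5 (creates cycle)
  Add (3,4) w=5
  Add (0,2) w=9
  Skip (2,4) w=9 (creates cycle)
  Skip (2,3) w=11 (creates cycle)
  Skip (1,3) w=14 (creates cycle)
MST weight = 20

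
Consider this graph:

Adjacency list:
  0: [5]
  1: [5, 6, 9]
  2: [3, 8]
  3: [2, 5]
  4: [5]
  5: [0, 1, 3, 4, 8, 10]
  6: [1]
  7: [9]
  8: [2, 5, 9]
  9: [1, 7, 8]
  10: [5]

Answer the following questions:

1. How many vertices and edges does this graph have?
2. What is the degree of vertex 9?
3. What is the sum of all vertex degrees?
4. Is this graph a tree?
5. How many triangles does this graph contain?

Count: 11 vertices, 12 edges.
Vertex 9 has neighbors [1, 7, 8], degree = 3.
Handshaking lemma: 2 * 12 = 24.
A tree on 11 vertices has 10 edges. This graph has 12 edges (2 extra). Not a tree.
Number of triangles = 0.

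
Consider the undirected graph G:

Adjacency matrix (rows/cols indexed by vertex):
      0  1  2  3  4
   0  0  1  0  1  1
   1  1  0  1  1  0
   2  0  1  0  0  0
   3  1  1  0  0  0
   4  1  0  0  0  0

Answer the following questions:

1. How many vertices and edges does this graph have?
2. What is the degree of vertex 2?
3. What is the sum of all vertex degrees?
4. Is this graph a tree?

Count: 5 vertices, 5 edges.
Vertex 2 has neighbors [1], degree = 1.
Handshaking lemma: 2 * 5 = 10.
A tree on 5 vertices has 4 edges. This graph has 5 edges (1 extra). Not a tree.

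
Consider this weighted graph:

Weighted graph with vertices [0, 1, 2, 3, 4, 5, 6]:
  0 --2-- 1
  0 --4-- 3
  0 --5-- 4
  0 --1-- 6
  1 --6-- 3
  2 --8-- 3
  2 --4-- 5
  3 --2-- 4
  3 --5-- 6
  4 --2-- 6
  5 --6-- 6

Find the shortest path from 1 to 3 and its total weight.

Using Dijkstra's algorithm from vertex 1:
Shortest path: 1 -> 3
Total weight: 6 = 6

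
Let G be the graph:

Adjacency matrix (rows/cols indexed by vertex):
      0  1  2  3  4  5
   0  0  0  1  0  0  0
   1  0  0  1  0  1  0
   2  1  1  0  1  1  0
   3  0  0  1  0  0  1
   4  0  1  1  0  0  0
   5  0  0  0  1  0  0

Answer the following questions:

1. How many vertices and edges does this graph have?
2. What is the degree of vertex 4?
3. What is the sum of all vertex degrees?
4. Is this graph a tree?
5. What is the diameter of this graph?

Count: 6 vertices, 6 edges.
Vertex 4 has neighbors [1, 2], degree = 2.
Handshaking lemma: 2 * 6 = 12.
A tree on 6 vertices has 5 edges. This graph has 6 edges (1 extra). Not a tree.
Diameter (longest shortest path) = 3.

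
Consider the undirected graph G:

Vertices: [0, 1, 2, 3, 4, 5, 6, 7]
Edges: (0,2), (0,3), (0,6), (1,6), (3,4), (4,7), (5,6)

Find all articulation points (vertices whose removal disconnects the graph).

An articulation point is a vertex whose removal disconnects the graph.
Articulation points: [0, 3, 4, 6]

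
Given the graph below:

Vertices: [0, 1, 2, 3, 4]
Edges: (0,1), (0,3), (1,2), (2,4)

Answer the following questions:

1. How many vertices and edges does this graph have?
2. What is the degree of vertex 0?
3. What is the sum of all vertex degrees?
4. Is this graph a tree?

Count: 5 vertices, 4 edges.
Vertex 0 has neighbors [1, 3], degree = 2.
Handshaking lemma: 2 * 4 = 8.
A graph is a tree iff it is connected and has exactly n-1 edges. This graph is connected (all 5 vertices in one component) and has 5-1 = 4 edges. It is a tree.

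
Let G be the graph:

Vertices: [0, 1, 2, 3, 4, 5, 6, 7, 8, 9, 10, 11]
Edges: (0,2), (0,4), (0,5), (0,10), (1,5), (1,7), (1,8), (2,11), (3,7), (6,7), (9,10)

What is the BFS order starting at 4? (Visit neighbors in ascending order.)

BFS from vertex 4 (neighbors processed in ascending order):
Visit order: 4, 0, 2, 5, 10, 11, 1, 9, 7, 8, 3, 6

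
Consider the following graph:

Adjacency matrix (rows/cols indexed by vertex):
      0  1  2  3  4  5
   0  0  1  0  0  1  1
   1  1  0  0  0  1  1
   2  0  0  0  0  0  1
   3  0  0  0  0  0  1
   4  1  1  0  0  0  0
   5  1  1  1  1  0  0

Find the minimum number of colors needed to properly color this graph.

The graph has a maximum clique of size 3 (lower bound on chromatic number).
A valid 3-coloring: {0: 1, 1: 2, 2: 1, 3: 1, 4: 0, 5: 0}.
Chromatic number = 3.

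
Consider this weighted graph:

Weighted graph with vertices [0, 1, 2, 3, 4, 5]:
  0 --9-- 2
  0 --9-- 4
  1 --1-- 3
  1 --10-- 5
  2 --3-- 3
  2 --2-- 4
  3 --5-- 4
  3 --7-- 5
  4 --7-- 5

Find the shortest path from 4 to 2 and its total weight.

Using Dijkstra's algorithm from vertex 4:
Shortest path: 4 -> 2
Total weight: 2 = 2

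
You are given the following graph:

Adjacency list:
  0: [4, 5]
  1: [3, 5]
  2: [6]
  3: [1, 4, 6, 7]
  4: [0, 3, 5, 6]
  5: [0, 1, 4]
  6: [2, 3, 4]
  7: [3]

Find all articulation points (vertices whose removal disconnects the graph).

An articulation point is a vertex whose removal disconnects the graph.
Articulation points: [3, 6]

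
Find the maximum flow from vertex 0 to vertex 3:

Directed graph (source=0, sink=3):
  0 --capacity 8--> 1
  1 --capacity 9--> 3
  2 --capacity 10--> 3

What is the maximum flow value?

Computing max flow:
  Flow on (0->1): 8/8
  Flow on (1->3): 8/9
Maximum flow = 8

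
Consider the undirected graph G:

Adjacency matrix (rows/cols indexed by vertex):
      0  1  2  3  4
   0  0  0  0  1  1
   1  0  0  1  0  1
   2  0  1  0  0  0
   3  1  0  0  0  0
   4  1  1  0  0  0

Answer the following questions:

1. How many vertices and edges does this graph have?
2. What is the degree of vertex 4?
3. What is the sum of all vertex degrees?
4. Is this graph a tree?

Count: 5 vertices, 4 edges.
Vertex 4 has neighbors [0, 1], degree = 2.
Handshaking lemma: 2 * 4 = 8.
A graph is a tree iff it is connected and has exactly n-1 edges. This graph is connected (all 5 vertices in one component) and has 5-1 = 4 edges. It is a tree.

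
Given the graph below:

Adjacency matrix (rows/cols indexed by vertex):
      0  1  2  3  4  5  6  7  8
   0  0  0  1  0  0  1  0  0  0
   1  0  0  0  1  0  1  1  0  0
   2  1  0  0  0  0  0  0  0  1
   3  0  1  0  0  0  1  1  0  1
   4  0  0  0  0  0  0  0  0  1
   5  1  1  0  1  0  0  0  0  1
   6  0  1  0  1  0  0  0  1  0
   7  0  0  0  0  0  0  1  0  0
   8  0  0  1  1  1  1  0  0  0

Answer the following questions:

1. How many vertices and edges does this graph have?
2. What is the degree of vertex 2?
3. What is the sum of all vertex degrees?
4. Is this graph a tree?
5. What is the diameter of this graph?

Count: 9 vertices, 12 edges.
Vertex 2 has neighbors [0, 8], degree = 2.
Handshaking lemma: 2 * 12 = 24.
A tree on 9 vertices has 8 edges. This graph has 12 edges (4 extra). Not a tree.
Diameter (longest shortest path) = 4.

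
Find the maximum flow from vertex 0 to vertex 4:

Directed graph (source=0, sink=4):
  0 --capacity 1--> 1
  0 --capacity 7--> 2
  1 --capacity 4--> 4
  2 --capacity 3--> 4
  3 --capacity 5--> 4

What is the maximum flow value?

Computing max flow:
  Flow on (0->1): 1/1
  Flow on (0->2): 3/7
  Flow on (1->4): 1/4
  Flow on (2->4): 3/3
Maximum flow = 4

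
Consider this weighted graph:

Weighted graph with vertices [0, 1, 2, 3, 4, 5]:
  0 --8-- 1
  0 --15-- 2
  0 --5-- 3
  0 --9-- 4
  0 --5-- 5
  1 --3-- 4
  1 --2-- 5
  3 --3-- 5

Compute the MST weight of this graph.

Applying Kruskal's algorithm (sort edges by weight, add if no cycle):
  Add (1,5) w=2
  Add (1,4) w=3
  Add (3,5) w=3
  Add (0,3) w=5
  Skip (0,5) w=5 (creates cycle)
  Skip (0,1) w=8 (creates cycle)
  Skip (0,4) w=9 (creates cycle)
  Add (0,2) w=15
MST weight = 28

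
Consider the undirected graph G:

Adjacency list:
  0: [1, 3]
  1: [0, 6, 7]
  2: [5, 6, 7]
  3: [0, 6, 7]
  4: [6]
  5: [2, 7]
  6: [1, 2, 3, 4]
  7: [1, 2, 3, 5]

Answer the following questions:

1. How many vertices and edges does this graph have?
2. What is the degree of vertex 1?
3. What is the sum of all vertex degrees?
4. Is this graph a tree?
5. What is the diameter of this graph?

Count: 8 vertices, 11 edges.
Vertex 1 has neighbors [0, 6, 7], degree = 3.
Handshaking lemma: 2 * 11 = 22.
A tree on 8 vertices has 7 edges. This graph has 11 edges (4 extra). Not a tree.
Diameter (longest shortest path) = 3.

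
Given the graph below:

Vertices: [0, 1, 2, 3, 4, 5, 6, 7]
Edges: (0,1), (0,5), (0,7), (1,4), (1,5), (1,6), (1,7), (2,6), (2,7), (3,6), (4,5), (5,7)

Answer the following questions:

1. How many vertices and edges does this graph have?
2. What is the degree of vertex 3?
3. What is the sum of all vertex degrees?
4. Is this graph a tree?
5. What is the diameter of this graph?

Count: 8 vertices, 12 edges.
Vertex 3 has neighbors [6], degree = 1.
Handshaking lemma: 2 * 12 = 24.
A tree on 8 vertices has 7 edges. This graph has 12 edges (5 extra). Not a tree.
Diameter (longest shortest path) = 3.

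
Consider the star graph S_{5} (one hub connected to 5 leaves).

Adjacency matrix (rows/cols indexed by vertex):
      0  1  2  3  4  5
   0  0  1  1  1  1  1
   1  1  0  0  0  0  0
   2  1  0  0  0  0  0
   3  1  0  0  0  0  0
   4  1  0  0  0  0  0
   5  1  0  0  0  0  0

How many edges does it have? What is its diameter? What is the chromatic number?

Star graph S_{5}: the hub connects to all 5 leaves.
Edges = 5.
Diameter = 2 (any leaf to hub is 1, leaf to leaf through hub is 2).
Star graphs are bipartite (hub vs leaves), so chromatic number = 2.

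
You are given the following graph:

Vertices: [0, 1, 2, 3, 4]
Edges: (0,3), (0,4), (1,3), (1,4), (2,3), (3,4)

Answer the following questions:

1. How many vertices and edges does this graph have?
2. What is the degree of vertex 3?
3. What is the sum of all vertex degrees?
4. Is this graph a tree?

Count: 5 vertices, 6 edges.
Vertex 3 has neighbors [0, 1, 2, 4], degree = 4.
Handshaking lemma: 2 * 6 = 12.
A tree on 5 vertices has 4 edges. This graph has 6 edges (2 extra). Not a tree.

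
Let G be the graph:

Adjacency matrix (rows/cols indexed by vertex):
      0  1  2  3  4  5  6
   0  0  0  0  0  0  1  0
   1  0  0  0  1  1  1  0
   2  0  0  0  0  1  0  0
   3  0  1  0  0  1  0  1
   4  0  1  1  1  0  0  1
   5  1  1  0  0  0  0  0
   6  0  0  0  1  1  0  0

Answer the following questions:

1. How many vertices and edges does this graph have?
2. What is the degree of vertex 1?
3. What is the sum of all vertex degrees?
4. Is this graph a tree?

Count: 7 vertices, 8 edges.
Vertex 1 has neighbors [3, 4, 5], degree = 3.
Handshaking lemma: 2 * 8 = 16.
A tree on 7 vertices has 6 edges. This graph has 8 edges (2 extra). Not a tree.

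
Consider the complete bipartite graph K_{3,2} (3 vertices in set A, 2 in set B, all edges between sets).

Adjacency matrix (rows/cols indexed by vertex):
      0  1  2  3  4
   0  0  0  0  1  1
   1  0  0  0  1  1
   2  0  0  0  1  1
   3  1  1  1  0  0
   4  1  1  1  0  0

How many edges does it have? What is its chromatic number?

K_{3,2} has 3 * 2 = 6 edges.
Bipartite graphs have chromatic number 2 (color each partition differently).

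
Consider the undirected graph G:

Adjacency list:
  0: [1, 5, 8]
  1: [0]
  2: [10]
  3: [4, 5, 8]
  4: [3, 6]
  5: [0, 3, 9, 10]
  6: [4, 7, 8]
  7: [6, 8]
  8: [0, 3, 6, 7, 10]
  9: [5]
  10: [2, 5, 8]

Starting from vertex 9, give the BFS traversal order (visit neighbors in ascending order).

BFS from vertex 9 (neighbors processed in ascending order):
Visit order: 9, 5, 0, 3, 10, 1, 8, 4, 2, 6, 7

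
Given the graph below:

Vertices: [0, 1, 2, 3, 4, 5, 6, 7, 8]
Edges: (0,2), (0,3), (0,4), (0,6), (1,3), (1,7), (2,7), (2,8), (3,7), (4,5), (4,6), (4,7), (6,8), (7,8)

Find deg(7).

Vertex 7 has neighbors [1, 2, 3, 4, 8], so deg(7) = 5.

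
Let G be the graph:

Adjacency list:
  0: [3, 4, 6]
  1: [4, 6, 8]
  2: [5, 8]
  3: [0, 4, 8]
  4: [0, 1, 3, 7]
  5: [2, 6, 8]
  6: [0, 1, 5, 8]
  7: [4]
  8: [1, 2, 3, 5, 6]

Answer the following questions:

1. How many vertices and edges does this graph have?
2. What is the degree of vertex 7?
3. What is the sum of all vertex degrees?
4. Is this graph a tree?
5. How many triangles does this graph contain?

Count: 9 vertices, 14 edges.
Vertex 7 has neighbors [4], degree = 1.
Handshaking lemma: 2 * 14 = 28.
A tree on 9 vertices has 8 edges. This graph has 14 edges (6 extra). Not a tree.
Number of triangles = 4.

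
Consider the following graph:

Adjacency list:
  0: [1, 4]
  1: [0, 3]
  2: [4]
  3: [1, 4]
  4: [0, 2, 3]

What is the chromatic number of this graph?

The graph has a maximum clique of size 2 (lower bound on chromatic number).
A valid 2-coloring: {0: 1, 1: 0, 2: 1, 3: 1, 4: 0}.
Chromatic number = 2.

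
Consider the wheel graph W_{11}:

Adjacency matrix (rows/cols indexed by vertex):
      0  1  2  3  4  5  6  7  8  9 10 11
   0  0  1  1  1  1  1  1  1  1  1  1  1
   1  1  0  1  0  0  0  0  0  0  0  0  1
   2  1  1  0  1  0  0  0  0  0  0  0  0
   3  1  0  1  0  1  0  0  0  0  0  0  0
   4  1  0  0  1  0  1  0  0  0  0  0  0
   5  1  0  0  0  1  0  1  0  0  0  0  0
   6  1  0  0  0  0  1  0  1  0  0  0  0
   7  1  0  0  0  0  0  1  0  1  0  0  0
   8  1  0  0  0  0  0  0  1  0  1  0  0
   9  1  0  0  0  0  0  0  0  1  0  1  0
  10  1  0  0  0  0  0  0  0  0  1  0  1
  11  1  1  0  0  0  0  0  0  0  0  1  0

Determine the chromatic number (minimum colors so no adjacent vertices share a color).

W_{11} = C_{11} plus a hub adjacent to every cycle vertex.
The outer cycle needs 3 colors (odd cycle); the hub is adjacent to all of them so needs a fresh color.
Chromatic number = 3 + 1 = 4.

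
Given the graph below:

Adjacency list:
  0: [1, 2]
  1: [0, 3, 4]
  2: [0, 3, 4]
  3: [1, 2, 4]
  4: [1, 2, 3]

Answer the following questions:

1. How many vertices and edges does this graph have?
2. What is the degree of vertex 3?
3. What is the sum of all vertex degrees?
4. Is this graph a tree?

Count: 5 vertices, 7 edges.
Vertex 3 has neighbors [1, 2, 4], degree = 3.
Handshaking lemma: 2 * 7 = 14.
A tree on 5 vertices has 4 edges. This graph has 7 edges (3 extra). Not a tree.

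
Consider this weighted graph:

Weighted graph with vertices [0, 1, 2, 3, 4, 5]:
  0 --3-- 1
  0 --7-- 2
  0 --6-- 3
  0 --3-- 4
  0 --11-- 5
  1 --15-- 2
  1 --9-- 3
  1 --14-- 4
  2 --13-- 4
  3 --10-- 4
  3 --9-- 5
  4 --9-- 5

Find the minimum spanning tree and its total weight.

Applying Kruskal's algorithm (sort edges by weight, add if no cycle):
  Add (0,4) w=3
  Add (0,1) w=3
  Add (0,3) w=6
  Add (0,2) w=7
  Skip (1,3) w=9 (creates cycle)
  Add (3,5) w=9
  Skip (4,5) w=9 (creates cycle)
  Skip (3,4) w=10 (creates cycle)
  Skip (0,5) w=11 (creates cycle)
  Skip (2,4) w=13 (creates cycle)
  Skip (1,4) w=14 (creates cycle)
  Skip (1,2) w=15 (creates cycle)
MST weight = 28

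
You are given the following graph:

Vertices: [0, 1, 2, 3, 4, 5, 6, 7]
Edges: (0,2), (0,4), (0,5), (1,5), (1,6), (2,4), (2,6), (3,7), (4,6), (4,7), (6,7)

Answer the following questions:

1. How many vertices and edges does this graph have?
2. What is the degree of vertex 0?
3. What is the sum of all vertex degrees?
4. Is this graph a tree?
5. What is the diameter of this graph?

Count: 8 vertices, 11 edges.
Vertex 0 has neighbors [2, 4, 5], degree = 3.
Handshaking lemma: 2 * 11 = 22.
A tree on 8 vertices has 7 edges. This graph has 11 edges (4 extra). Not a tree.
Diameter (longest shortest path) = 4.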